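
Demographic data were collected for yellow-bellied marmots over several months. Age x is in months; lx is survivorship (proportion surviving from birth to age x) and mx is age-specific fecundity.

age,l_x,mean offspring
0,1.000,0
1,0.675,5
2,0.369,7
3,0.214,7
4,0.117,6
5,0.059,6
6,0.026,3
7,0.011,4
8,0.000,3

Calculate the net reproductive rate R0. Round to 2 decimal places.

8.63

lx·mx by age: 0, 3.375, 2.583, 1.498, 0.702, 0.354, 0.078, 0.044, 0
R0 = Σ lx·mx = 8.634 → 8.63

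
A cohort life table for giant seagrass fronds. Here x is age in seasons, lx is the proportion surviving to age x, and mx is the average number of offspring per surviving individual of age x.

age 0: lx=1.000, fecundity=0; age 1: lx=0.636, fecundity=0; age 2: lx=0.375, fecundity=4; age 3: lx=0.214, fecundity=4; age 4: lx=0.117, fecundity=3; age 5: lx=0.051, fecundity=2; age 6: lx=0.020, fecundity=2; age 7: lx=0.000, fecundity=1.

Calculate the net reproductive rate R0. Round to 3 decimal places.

2.849

lx·mx by age: 0, 0, 1.5, 0.856, 0.351, 0.102, 0.04, 0
R0 = Σ lx·mx = 2.849 → 2.849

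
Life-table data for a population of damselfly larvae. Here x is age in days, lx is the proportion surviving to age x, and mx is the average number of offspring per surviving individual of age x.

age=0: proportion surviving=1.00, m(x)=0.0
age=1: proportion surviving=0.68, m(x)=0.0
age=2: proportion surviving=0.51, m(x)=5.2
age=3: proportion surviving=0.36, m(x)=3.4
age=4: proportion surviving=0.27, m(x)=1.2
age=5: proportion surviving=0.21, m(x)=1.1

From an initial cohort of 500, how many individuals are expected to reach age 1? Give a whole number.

340

Expected survivors = N0 · l_1 = 500 × 0.68 = 340 → 340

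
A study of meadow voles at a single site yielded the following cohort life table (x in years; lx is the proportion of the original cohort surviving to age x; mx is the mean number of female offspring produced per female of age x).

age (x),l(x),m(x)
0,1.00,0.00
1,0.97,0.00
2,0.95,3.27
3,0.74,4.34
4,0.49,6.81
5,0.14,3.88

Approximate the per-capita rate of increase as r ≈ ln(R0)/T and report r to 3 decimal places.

R0 = Σ lx·mx = 0 + 0 + 3.1065 + 3.2116 + 3.3369 + 0.5432 = 10.1982
Σ x·lx·mx = 31.9114; T = 31.9114/10.1982 = 3.12912…
r ≈ ln(R0)/T = ln(10.1982)/3.12912… = 0.74213… → 0.742

0.742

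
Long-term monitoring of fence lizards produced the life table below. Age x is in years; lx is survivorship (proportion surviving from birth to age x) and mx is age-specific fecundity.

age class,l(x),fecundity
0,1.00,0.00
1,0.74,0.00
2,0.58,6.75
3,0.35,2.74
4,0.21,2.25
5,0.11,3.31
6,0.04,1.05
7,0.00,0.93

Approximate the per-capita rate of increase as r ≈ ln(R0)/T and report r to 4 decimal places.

0.6861

R0 = Σ lx·mx = 0 + 0 + 3.915 + 0.959 + 0.4725 + 0.3641 + 0.042 + 0 = 5.7526
Σ x·lx·mx = 14.6695; T = 14.6695/5.7526 = 2.55006…
r ≈ ln(R0)/T = ln(5.7526)/2.55006… = 0.686121… → 0.6861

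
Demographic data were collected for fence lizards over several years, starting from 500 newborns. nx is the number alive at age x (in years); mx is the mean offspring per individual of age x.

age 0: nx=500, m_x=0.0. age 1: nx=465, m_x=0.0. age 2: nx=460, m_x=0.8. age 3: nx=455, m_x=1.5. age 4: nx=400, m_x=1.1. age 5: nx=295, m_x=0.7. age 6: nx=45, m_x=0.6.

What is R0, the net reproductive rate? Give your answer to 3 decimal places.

3.448

lx = nx/n0 = nx/500: 1, 0.93, 0.92, 0.91, 0.8, 0.59, 0.09
lx·mx by age: 0, 0, 0.736, 1.365, 0.88, 0.413, 0.054
R0 = Σ lx·mx = 3.448 → 3.448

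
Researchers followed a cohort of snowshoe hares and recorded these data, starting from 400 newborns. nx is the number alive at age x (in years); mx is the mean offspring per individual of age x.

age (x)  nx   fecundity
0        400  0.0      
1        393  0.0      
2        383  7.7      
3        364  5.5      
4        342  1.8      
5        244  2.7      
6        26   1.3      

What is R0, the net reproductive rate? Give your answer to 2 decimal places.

lx = nx/n0 = nx/400: 1, 0.9825, 0.9575, 0.91, 0.855, 0.61, 0.065
lx·mx by age: 0, 0, 7.37275, 5.005, 1.539, 1.647, 0.0845
R0 = Σ lx·mx = 15.64825 → 15.65

15.65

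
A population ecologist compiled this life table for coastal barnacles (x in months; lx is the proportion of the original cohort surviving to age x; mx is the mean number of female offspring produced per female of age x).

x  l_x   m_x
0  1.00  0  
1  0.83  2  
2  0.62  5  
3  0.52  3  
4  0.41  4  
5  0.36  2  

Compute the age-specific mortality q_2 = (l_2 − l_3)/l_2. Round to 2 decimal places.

q_2 = (l_2 − l_3) / l_2 = (0.62 − 0.52) / 0.62
     = 0.1 / 0.62 = 0.16129… → 0.16

0.16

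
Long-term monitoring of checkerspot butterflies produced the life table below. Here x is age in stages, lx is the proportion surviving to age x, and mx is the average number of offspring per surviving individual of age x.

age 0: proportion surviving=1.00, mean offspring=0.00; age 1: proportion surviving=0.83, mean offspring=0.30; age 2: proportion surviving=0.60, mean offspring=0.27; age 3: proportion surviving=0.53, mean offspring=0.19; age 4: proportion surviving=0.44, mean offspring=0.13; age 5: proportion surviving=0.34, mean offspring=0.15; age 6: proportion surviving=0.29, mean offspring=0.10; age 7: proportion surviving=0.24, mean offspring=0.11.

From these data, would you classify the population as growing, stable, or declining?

R0 = Σ lx·mx = 0 + 0.249 + 0.162 + 0.1007 + 0.0572 + 0.051 + 0.029 + 0.0264 = 0.6753
R0 < 1, so the population is declining.

declining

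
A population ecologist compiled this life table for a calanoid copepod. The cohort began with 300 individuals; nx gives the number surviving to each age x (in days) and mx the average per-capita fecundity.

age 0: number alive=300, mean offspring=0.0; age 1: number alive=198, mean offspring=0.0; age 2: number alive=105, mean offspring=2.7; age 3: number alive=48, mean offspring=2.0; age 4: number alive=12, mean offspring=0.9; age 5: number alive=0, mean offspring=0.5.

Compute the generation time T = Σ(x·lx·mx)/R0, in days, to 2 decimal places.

lx = nx/n0 = nx/300: 1, 0.66, 0.35, 0.16, 0.04, 0
lx·mx: 0, 0, 0.945, 0.32, 0.036, 0 → R0 = 1.301
x·lx·mx: 0, 0, 1.89, 0.96, 0.144, 0 → Σ = 2.994
T = 2.994 / 1.301 = 2.301307… → 2.30

2.30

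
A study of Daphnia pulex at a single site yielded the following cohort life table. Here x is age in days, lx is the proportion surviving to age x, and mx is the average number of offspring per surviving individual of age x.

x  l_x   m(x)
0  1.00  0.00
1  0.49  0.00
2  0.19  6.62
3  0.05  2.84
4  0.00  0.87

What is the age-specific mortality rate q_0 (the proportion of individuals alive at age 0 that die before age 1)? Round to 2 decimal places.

0.51

q_0 = (l_0 − l_1) / l_0 = (1 − 0.49) / 1
     = 0.51 / 1 = 0.51 → 0.51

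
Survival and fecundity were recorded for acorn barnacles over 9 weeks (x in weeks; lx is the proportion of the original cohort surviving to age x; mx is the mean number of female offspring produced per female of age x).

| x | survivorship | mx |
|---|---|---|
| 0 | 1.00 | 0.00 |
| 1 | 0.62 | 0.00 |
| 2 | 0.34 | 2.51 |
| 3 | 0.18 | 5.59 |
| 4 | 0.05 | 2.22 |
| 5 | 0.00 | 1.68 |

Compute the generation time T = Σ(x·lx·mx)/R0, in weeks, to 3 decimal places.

2.623

lx·mx: 0, 0, 0.8534, 1.0062, 0.111, 0 → R0 = 1.9706
x·lx·mx: 0, 0, 1.7068, 3.0186, 0.444, 0 → Σ = 5.1694
T = 5.1694 / 1.9706 = 2.623262… → 2.623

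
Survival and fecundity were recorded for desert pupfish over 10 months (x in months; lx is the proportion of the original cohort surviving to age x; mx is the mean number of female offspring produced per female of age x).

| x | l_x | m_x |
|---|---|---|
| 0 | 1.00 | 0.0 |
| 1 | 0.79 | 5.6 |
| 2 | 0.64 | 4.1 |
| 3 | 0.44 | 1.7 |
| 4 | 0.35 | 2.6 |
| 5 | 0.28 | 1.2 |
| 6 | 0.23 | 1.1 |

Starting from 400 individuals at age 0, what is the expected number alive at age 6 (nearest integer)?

92

Expected survivors = N0 · l_6 = 400 × 0.23 = 92 → 92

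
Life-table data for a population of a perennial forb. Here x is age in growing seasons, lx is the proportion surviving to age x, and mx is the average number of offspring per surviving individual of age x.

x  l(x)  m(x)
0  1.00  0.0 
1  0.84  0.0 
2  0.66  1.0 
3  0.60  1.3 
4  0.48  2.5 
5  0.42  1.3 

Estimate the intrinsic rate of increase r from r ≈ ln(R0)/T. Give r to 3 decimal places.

0.330

R0 = Σ lx·mx = 0 + 0 + 0.66 + 0.78 + 1.2 + 0.546 = 3.186
Σ x·lx·mx = 11.19; T = 11.19/3.186 = 3.51224…
r ≈ ln(R0)/T = ln(3.186)/3.51224… = 0.32992… → 0.330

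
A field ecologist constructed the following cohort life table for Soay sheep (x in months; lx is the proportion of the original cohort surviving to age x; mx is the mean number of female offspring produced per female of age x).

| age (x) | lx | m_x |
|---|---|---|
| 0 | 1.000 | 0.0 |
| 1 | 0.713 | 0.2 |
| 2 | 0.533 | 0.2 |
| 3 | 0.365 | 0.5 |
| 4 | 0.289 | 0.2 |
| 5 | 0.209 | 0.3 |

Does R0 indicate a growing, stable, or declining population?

R0 = Σ lx·mx = 0 + 0.1426 + 0.1066 + 0.1825 + 0.0578 + 0.0627 = 0.5522
R0 < 1, so the population is declining.

declining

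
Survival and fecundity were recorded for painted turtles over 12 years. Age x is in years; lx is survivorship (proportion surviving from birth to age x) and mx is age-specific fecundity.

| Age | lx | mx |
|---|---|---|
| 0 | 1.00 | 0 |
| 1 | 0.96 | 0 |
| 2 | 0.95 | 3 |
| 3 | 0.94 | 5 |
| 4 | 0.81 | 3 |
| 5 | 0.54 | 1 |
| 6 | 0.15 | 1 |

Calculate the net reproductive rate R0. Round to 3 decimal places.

10.670

lx·mx by age: 0, 0, 2.85, 4.7, 2.43, 0.54, 0.15
R0 = Σ lx·mx = 10.67 → 10.670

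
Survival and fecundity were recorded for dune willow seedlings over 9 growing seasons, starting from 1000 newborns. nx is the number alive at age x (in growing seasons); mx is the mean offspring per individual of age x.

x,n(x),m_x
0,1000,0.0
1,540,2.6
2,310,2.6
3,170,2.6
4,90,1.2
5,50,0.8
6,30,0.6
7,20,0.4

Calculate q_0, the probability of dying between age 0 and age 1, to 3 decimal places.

0.460

lx = nx/n0 = nx/1000: 1, 0.54, 0.31, 0.17, 0.09, 0.05, 0.03, 0.02
q_0 = (l_0 − l_1) / l_0 = (1 − 0.54) / 1
     = 0.46 / 1 = 0.46 → 0.460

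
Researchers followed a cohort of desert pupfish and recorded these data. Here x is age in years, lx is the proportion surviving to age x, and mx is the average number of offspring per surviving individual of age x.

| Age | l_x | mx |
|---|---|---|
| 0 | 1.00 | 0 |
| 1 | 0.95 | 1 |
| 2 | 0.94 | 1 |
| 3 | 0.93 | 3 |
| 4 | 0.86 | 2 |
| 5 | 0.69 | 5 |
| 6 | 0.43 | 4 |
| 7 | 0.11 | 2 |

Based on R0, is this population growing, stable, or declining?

growing

R0 = Σ lx·mx = 0 + 0.95 + 0.94 + 2.79 + 1.72 + 3.45 + 1.72 + 0.22 = 11.79
R0 > 1, so the population is growing.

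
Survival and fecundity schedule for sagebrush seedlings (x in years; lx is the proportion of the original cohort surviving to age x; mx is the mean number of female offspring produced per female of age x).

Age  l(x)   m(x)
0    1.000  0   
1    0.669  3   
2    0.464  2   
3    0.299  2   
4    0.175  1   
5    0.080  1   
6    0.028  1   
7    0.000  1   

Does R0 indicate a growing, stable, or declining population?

growing

R0 = Σ lx·mx = 0 + 2.007 + 0.928 + 0.598 + 0.175 + 0.08 + 0.028 + 0 = 3.816
R0 > 1, so the population is growing.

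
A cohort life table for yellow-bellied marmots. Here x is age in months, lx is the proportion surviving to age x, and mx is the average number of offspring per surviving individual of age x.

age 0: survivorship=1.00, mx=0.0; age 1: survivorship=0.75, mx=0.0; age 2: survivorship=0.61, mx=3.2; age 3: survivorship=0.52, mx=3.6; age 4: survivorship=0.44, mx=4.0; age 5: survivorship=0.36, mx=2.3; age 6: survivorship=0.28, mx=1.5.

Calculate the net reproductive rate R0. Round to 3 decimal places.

lx·mx by age: 0, 0, 1.952, 1.872, 1.76, 0.828, 0.42
R0 = Σ lx·mx = 6.832 → 6.832

6.832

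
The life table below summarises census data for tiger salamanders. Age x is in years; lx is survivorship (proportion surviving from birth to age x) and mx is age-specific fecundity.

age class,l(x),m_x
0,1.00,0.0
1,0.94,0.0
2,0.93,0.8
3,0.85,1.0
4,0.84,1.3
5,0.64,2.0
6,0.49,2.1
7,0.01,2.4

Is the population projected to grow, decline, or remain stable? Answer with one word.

R0 = Σ lx·mx = 0 + 0 + 0.744 + 0.85 + 1.092 + 1.28 + 1.029 + 0.024 = 5.019
R0 > 1, so the population is growing.

growing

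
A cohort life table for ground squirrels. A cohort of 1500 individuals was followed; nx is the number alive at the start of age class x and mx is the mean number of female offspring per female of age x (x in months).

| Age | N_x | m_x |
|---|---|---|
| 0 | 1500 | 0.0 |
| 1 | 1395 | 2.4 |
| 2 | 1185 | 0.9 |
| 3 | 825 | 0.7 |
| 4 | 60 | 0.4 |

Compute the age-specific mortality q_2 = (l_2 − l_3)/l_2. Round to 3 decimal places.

0.304

lx = nx/n0 = nx/1500: 1, 0.93, 0.79, 0.55, 0.04
q_2 = (l_2 − l_3) / l_2 = (0.79 − 0.55) / 0.79
     = 0.24 / 0.79 = 0.303797… → 0.304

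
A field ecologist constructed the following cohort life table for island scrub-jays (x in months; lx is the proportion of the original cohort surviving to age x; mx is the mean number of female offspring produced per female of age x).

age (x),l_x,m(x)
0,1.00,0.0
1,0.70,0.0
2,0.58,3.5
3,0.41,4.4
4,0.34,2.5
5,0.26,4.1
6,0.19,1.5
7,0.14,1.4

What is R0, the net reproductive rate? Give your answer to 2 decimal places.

lx·mx by age: 0, 0, 2.03, 1.804, 0.85, 1.066, 0.285, 0.196
R0 = Σ lx·mx = 6.231 → 6.23

6.23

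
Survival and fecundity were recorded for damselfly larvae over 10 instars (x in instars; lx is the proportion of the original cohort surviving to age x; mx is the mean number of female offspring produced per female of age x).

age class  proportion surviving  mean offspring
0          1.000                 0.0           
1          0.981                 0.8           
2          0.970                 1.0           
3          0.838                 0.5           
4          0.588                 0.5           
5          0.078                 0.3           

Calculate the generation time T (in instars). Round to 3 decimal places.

2.117

lx·mx: 0, 0.7848, 0.97, 0.419, 0.294, 0.0234 → R0 = 2.4912
x·lx·mx: 0, 0.7848, 1.94, 1.257, 1.176, 0.117 → Σ = 5.2748
T = 5.2748 / 2.4912 = 2.117373… → 2.117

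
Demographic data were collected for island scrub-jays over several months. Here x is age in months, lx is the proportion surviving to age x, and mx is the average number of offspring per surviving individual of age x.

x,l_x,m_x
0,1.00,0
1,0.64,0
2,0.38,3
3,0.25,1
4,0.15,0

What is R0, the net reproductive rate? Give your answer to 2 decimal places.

lx·mx by age: 0, 0, 1.14, 0.25, 0
R0 = Σ lx·mx = 1.39 → 1.39

1.39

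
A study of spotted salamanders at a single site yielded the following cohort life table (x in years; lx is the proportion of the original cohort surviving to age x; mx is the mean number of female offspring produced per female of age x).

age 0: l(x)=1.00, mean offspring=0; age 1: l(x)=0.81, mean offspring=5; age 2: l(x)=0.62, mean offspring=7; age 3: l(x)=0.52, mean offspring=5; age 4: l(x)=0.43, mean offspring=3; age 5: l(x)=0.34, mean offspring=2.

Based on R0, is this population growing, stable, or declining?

R0 = Σ lx·mx = 0 + 4.05 + 4.34 + 2.6 + 1.29 + 0.68 = 12.96
R0 > 1, so the population is growing.

growing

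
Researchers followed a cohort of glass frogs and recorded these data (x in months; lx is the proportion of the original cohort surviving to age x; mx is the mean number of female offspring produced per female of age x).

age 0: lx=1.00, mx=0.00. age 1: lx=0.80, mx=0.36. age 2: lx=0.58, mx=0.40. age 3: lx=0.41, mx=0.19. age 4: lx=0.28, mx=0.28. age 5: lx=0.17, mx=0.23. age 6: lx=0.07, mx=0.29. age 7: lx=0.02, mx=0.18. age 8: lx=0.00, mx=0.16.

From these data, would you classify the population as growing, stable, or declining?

declining

R0 = Σ lx·mx = 0 + 0.288 + 0.232 + 0.0779 + 0.0784 + 0.0391 + 0.0203 + 0.0036 + 0 = 0.7393
R0 < 1, so the population is declining.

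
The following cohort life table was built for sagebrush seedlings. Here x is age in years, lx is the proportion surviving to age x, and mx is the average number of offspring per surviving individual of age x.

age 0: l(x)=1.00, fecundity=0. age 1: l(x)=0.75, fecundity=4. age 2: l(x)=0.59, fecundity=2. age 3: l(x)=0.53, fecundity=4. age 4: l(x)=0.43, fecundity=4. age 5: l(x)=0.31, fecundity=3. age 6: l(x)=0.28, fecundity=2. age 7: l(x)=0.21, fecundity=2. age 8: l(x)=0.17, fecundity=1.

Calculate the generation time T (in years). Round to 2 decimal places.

lx·mx: 0, 3, 1.18, 2.12, 1.72, 0.93, 0.56, 0.42, 0.17 → R0 = 10.1
x·lx·mx: 0, 3, 2.36, 6.36, 6.88, 4.65, 3.36, 2.94, 1.36 → Σ = 30.91
T = 30.91 / 10.1 = 3.060396… → 3.06

3.06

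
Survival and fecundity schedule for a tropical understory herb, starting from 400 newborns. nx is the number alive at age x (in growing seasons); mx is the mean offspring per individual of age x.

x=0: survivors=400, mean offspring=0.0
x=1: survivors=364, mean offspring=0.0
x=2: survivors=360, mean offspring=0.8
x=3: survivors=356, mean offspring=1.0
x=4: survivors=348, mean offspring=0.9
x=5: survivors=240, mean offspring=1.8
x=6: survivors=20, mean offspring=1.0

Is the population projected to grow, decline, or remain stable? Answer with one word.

growing

lx = nx/n0 = nx/400: 1, 0.91, 0.9, 0.89, 0.87, 0.6, 0.05
R0 = Σ lx·mx = 0 + 0 + 0.72 + 0.89 + 0.783 + 1.08 + 0.05 = 3.523
R0 > 1, so the population is growing.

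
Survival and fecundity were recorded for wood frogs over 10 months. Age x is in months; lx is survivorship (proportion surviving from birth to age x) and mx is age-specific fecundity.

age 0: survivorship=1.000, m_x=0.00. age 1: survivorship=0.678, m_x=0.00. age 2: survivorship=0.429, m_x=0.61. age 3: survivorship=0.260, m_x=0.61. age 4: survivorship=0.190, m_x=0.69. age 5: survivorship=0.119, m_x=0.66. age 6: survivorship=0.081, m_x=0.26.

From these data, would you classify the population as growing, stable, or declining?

R0 = Σ lx·mx = 0 + 0 + 0.26169 + 0.1586 + 0.1311 + 0.07854 + 0.02106 = 0.65099
R0 < 1, so the population is declining.

declining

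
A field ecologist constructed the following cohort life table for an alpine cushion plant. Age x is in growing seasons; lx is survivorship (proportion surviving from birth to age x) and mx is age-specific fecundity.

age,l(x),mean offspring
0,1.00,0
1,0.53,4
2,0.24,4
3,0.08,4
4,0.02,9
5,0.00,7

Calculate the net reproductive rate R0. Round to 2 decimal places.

lx·mx by age: 0, 2.12, 0.96, 0.32, 0.18, 0
R0 = Σ lx·mx = 3.58 → 3.58

3.58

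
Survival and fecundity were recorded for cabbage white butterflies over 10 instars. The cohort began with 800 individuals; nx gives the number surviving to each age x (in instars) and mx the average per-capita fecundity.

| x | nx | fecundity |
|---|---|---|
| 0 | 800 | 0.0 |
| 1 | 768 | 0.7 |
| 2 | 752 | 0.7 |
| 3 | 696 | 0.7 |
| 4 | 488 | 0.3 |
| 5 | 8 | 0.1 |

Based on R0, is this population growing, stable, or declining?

growing

lx = nx/n0 = nx/800: 1, 0.96, 0.94, 0.87, 0.61, 0.01
R0 = Σ lx·mx = 0 + 0.672 + 0.658 + 0.609 + 0.183 + 0.001 = 2.123
R0 > 1, so the population is growing.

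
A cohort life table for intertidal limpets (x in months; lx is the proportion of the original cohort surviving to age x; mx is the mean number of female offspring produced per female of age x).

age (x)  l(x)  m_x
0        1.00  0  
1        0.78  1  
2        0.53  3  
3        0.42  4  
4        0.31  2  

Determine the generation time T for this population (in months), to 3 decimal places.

2.458

lx·mx: 0, 0.78, 1.59, 1.68, 0.62 → R0 = 4.67
x·lx·mx: 0, 0.78, 3.18, 5.04, 2.48 → Σ = 11.48
T = 11.48 / 4.67 = 2.458244… → 2.458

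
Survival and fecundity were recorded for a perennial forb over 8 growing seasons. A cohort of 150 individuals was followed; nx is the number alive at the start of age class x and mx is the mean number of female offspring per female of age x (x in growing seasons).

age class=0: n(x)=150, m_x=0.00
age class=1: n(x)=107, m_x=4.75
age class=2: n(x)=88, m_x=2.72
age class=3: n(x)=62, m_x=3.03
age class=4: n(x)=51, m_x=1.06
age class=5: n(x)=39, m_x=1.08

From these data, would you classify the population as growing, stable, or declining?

lx = nx/n0 = nx/150: 1, 0.71333…, 0.58667…, 0.41333…, 0.34, 0.26
R0 = Σ lx·mx = 0 + 3.388333… + 1.595733… + 1.2524… + 0.3604 + 0.2808 = 6.877667…
R0 > 1, so the population is growing.

growing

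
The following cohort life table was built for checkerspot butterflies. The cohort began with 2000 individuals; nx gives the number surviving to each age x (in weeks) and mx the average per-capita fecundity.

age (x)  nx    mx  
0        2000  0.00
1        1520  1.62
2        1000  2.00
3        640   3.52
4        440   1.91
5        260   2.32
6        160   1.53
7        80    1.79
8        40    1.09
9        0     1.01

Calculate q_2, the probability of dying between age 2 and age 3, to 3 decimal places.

lx = nx/n0 = nx/2000: 1, 0.76, 0.5, 0.32, 0.22, 0.13, 0.08, 0.04, 0.02, 0
q_2 = (l_2 − l_3) / l_2 = (0.5 − 0.32) / 0.5
     = 0.18 / 0.5 = 0.36 → 0.360

0.360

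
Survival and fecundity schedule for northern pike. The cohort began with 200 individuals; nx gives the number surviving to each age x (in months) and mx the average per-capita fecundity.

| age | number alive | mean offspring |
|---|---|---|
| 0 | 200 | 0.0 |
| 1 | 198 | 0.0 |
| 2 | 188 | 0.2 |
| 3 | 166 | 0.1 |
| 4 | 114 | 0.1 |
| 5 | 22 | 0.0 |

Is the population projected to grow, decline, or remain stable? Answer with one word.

lx = nx/n0 = nx/200: 1, 0.99, 0.94, 0.83, 0.57, 0.11
R0 = Σ lx·mx = 0 + 0 + 0.188 + 0.083 + 0.057 + 0 = 0.328
R0 < 1, so the population is declining.

declining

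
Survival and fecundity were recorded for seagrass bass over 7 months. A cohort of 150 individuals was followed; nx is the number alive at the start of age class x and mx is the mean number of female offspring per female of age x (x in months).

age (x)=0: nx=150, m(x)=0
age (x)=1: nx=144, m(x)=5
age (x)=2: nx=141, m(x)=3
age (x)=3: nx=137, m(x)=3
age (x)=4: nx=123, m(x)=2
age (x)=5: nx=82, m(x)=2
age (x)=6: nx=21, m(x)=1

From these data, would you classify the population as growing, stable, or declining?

growing

lx = nx/n0 = nx/150: 1, 0.96, 0.94, 0.91333…, 0.82, 0.54667…, 0.14
R0 = Σ lx·mx = 0 + 4.8 + 2.82 + 2.74… + 1.64 + 1.093333… + 0.14 = 13.233333…
R0 > 1, so the population is growing.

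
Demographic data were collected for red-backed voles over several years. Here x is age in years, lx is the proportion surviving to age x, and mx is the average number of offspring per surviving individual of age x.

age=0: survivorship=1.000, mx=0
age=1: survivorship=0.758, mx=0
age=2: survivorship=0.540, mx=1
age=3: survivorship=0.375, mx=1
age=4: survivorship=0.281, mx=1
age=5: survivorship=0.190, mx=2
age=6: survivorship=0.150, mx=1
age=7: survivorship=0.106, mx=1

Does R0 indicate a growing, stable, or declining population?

R0 = Σ lx·mx = 0 + 0 + 0.54 + 0.375 + 0.281 + 0.38 + 0.15 + 0.106 = 1.832
R0 > 1, so the population is growing.

growing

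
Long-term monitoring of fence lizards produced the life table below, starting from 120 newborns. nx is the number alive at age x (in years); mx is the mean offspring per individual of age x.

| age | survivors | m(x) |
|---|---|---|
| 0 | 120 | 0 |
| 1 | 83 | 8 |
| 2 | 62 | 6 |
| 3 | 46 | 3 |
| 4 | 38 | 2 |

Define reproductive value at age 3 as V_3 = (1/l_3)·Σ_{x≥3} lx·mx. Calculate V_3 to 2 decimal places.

lx = nx/n0 = nx/120: 1, 0.69167…, 0.51667…, 0.38333…, 0.31667…
lx·mx for x ≥ 3: 1.15…, 0.633333… → sum = 1.783333…
V_3 = 1.783333… / l_3 = 1.783333… / 0.383333… = 4.652174… → 4.65

4.65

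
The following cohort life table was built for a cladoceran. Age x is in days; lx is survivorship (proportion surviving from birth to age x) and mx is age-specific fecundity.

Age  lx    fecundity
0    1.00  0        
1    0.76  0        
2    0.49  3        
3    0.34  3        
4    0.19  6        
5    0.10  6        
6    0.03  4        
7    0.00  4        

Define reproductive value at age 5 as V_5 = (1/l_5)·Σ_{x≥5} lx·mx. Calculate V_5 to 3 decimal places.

lx·mx for x ≥ 5: 0.6, 0.12, 0 → sum = 0.72
V_5 = 0.72 / l_5 = 0.72 / 0.1 = 7.2 → 7.200

7.200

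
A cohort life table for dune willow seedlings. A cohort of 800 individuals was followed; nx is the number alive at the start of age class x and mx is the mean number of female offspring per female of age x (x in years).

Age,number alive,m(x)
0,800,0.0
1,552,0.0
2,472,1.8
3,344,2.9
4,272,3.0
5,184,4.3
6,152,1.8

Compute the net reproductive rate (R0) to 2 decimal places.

4.66

lx = nx/n0 = nx/800: 1, 0.69, 0.59, 0.43, 0.34, 0.23, 0.19
lx·mx by age: 0, 0, 1.062, 1.247, 1.02, 0.989, 0.342
R0 = Σ lx·mx = 4.66 → 4.66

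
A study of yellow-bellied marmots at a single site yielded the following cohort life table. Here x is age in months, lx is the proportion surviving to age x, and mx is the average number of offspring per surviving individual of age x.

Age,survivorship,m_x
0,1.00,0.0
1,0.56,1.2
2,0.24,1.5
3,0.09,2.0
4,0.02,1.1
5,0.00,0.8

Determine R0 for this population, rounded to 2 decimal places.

1.23

lx·mx by age: 0, 0.672, 0.36, 0.18, 0.022, 0
R0 = Σ lx·mx = 1.234 → 1.23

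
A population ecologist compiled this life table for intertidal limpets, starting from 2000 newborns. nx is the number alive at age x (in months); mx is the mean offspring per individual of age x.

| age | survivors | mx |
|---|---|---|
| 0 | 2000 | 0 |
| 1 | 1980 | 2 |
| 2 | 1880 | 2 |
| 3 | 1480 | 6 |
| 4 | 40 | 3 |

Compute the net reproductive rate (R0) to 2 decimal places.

8.36

lx = nx/n0 = nx/2000: 1, 0.99, 0.94, 0.74, 0.02
lx·mx by age: 0, 1.98, 1.88, 4.44, 0.06
R0 = Σ lx·mx = 8.36 → 8.36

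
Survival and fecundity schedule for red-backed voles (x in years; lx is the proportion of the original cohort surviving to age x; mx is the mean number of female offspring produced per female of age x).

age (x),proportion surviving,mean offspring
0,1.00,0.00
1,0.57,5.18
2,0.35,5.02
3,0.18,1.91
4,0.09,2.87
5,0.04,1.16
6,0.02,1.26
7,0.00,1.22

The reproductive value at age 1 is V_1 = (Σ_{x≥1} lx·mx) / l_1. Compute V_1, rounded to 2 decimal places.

lx·mx for x ≥ 1: 2.9526, 1.757, 0.3438, 0.2583, 0.0464, 0.0252, 0 → sum = 5.3833
V_1 = 5.3833 / l_1 = 5.3833 / 0.57 = 9.444386… → 9.44

9.44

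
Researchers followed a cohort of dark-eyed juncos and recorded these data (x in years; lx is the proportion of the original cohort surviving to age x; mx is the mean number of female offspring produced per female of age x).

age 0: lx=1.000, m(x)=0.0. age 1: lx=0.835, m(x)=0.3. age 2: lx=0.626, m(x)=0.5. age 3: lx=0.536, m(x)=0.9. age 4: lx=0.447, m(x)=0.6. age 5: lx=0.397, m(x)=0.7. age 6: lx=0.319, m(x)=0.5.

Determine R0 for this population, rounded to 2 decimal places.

lx·mx by age: 0, 0.2505, 0.313, 0.4824, 0.2682, 0.2779, 0.1595
R0 = Σ lx·mx = 1.7515 → 1.75

1.75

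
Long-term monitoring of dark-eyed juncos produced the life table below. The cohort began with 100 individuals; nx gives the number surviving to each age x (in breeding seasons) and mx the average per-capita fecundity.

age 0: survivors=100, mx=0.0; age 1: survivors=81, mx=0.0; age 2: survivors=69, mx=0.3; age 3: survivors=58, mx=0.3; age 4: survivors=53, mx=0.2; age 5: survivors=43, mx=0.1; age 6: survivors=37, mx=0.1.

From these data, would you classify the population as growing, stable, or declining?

lx = nx/n0 = nx/100: 1, 0.81, 0.69, 0.58, 0.53, 0.43, 0.37
R0 = Σ lx·mx = 0 + 0 + 0.207 + 0.174 + 0.106 + 0.043 + 0.037 = 0.567
R0 < 1, so the population is declining.

declining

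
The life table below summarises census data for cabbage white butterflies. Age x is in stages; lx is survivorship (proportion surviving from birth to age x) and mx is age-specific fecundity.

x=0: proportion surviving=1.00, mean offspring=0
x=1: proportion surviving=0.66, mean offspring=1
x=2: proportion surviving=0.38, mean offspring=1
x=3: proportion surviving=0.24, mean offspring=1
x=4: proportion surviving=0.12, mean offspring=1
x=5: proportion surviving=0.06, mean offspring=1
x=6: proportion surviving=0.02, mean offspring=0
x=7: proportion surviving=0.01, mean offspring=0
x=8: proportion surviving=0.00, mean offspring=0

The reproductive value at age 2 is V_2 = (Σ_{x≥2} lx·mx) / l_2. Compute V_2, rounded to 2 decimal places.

lx·mx for x ≥ 2: 0.38, 0.24, 0.12, 0.06, 0, 0, 0 → sum = 0.8
V_2 = 0.8 / l_2 = 0.8 / 0.38 = 2.105263… → 2.11

2.11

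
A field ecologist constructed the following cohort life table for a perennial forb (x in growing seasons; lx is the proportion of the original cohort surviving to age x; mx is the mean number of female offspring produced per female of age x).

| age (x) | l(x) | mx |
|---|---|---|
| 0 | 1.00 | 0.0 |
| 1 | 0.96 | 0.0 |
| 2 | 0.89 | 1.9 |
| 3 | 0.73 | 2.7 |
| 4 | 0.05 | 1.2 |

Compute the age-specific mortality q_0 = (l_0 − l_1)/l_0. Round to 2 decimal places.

q_0 = (l_0 − l_1) / l_0 = (1 − 0.96) / 1
     = 0.04 / 1 = 0.04 → 0.04

0.04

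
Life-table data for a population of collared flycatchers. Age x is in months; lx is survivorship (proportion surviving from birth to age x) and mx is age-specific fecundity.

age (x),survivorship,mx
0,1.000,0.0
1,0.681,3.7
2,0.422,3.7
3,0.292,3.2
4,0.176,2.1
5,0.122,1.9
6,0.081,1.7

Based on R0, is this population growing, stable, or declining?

R0 = Σ lx·mx = 0 + 2.5197 + 1.5614 + 0.9344 + 0.3696 + 0.2318 + 0.1377 = 5.7546
R0 > 1, so the population is growing.

growing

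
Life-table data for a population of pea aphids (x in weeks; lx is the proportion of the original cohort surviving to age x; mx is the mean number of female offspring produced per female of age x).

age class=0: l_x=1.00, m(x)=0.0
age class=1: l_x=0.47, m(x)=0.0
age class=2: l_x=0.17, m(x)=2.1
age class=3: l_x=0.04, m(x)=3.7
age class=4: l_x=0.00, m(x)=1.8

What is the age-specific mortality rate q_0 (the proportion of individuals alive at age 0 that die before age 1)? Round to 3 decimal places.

q_0 = (l_0 − l_1) / l_0 = (1 − 0.47) / 1
     = 0.53 / 1 = 0.53 → 0.530

0.530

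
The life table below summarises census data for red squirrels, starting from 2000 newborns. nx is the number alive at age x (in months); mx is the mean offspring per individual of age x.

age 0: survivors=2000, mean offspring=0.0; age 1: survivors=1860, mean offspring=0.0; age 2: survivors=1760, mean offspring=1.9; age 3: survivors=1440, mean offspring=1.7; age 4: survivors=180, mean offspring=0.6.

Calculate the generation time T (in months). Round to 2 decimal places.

lx = nx/n0 = nx/2000: 1, 0.93, 0.88, 0.72, 0.09
lx·mx: 0, 0, 1.672, 1.224, 0.054 → R0 = 2.95
x·lx·mx: 0, 0, 3.344, 3.672, 0.216 → Σ = 7.232
T = 7.232 / 2.95 = 2.451525… → 2.45

2.45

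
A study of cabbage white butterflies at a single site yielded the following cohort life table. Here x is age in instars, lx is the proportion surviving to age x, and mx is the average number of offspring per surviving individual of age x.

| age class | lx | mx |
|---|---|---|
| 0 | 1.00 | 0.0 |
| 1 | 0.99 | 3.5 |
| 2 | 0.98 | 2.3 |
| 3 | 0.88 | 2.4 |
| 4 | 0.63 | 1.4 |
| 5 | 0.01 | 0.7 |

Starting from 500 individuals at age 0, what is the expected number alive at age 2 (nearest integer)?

490

Expected survivors = N0 · l_2 = 500 × 0.98 = 490 → 490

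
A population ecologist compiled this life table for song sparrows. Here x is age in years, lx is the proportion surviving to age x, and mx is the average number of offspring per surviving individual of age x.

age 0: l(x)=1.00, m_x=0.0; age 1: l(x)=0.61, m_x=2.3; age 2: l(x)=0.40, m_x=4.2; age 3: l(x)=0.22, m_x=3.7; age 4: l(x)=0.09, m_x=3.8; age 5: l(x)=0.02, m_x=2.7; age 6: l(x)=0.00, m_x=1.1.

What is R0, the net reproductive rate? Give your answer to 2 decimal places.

lx·mx by age: 0, 1.403, 1.68, 0.814, 0.342, 0.054, 0
R0 = Σ lx·mx = 4.293 → 4.29

4.29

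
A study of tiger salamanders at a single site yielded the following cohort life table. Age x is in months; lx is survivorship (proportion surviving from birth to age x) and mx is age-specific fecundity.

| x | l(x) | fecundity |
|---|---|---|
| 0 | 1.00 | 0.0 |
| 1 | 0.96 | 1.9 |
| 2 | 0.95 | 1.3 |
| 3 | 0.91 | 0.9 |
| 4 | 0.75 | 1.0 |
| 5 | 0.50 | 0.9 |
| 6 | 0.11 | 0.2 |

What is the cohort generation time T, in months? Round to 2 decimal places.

lx·mx: 0, 1.824, 1.235, 0.819, 0.75, 0.45, 0.022 → R0 = 5.1
x·lx·mx: 0, 1.824, 2.47, 2.457, 3, 2.25, 0.132 → Σ = 12.133
T = 12.133 / 5.1 = 2.37902… → 2.38

2.38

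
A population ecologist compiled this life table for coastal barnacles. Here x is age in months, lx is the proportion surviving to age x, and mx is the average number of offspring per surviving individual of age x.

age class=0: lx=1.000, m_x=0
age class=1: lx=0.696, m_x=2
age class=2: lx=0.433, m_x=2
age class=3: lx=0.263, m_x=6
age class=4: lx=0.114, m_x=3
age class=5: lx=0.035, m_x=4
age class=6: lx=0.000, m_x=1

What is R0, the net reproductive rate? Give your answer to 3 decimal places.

lx·mx by age: 0, 1.392, 0.866, 1.578, 0.342, 0.14, 0
R0 = Σ lx·mx = 4.318 → 4.318

4.318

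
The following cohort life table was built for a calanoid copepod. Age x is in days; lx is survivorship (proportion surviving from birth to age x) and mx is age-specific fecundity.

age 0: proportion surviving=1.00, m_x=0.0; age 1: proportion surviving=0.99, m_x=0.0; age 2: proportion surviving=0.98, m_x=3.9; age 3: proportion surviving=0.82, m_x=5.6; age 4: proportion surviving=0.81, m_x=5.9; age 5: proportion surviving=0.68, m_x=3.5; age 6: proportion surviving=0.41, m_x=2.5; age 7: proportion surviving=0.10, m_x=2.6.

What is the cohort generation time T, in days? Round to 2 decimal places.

lx·mx: 0, 0, 3.822, 4.592, 4.779, 2.38, 1.025, 0.26 → R0 = 16.858
x·lx·mx: 0, 0, 7.644, 13.776, 19.116, 11.9, 6.15, 1.82 → Σ = 60.406
T = 60.406 / 16.858 = 3.583225… → 3.58

3.58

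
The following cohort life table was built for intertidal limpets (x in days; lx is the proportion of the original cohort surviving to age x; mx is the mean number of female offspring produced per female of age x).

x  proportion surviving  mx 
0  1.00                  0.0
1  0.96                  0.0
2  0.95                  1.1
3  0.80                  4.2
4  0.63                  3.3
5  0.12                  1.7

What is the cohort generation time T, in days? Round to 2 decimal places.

lx·mx: 0, 0, 1.045, 3.36, 2.079, 0.204 → R0 = 6.688
x·lx·mx: 0, 0, 2.09, 10.08, 8.316, 1.02 → Σ = 21.506
T = 21.506 / 6.688 = 3.21561… → 3.22

3.22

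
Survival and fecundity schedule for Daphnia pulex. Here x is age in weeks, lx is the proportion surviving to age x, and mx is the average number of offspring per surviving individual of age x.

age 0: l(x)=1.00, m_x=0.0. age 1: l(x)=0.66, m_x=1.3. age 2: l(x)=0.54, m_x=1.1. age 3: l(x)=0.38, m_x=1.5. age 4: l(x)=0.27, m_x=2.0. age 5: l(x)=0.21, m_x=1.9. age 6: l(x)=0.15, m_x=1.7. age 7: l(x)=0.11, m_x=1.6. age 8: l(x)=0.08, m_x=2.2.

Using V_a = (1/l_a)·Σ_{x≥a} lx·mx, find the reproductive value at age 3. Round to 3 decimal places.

lx·mx for x ≥ 3: 0.57, 0.54, 0.399, 0.255, 0.176, 0.176 → sum = 2.116
V_3 = 2.116 / l_3 = 2.116 / 0.38 = 5.568421… → 5.568

5.568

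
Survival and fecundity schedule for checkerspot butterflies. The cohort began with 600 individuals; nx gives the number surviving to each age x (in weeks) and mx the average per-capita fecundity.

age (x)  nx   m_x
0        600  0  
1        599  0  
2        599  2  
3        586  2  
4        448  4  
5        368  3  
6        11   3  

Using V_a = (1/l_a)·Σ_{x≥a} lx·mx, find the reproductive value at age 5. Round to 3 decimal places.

lx = nx/n0 = nx/600: 1, 0.99833…, 0.99833…, 0.97667…, 0.74667…, 0.61333…, 0.01833…
lx·mx for x ≥ 5: 1.84…, 0.055… → sum = 1.895…
V_5 = 1.895… / l_5 = 1.895… / 0.613333… = 3.089674… → 3.090

3.090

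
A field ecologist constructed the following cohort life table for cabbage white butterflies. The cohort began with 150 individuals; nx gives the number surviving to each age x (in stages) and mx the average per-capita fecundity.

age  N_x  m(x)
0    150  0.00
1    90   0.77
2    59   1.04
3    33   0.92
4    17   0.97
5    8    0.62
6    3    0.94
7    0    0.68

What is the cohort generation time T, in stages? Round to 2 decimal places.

2.11

lx = nx/n0 = nx/150: 1, 0.6, 0.39333…, 0.22, 0.11333…, 0.05333…, 0.02, 0
lx·mx: 0, 0.462, 0.409067…, 0.2024, 0.109933…, 0.033067…, 0.0188, 0 → R0 = 1.235267…
x·lx·mx: 0, 0.462, 0.818133…, 0.6072, 0.439733…, 0.165333…, 0.1128, 0 → Σ = 2.6052…
T = 2.6052… / 1.235267… = 2.109018… → 2.11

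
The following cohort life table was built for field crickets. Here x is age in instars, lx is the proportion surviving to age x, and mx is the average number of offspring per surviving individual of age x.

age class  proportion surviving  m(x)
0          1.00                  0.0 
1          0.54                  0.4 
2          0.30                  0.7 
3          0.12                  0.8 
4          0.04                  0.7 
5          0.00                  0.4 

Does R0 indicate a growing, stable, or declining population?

declining

R0 = Σ lx·mx = 0 + 0.216 + 0.21 + 0.096 + 0.028 + 0 = 0.55
R0 < 1, so the population is declining.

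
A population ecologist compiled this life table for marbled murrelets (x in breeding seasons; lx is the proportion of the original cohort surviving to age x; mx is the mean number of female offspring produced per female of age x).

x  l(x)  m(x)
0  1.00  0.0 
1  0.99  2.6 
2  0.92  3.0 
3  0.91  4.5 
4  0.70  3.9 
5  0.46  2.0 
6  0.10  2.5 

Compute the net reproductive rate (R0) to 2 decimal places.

13.33

lx·mx by age: 0, 2.574, 2.76, 4.095, 2.73, 0.92, 0.25
R0 = Σ lx·mx = 13.329 → 13.33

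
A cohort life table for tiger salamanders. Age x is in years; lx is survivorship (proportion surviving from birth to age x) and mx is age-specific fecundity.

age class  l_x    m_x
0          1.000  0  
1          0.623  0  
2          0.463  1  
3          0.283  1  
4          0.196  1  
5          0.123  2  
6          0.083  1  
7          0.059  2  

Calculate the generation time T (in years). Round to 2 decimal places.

lx·mx: 0, 0, 0.463, 0.283, 0.196, 0.246, 0.083, 0.118 → R0 = 1.389
x·lx·mx: 0, 0, 0.926, 0.849, 0.784, 1.23, 0.498, 0.826 → Σ = 5.113
T = 5.113 / 1.389 = 3.681066… → 3.68

3.68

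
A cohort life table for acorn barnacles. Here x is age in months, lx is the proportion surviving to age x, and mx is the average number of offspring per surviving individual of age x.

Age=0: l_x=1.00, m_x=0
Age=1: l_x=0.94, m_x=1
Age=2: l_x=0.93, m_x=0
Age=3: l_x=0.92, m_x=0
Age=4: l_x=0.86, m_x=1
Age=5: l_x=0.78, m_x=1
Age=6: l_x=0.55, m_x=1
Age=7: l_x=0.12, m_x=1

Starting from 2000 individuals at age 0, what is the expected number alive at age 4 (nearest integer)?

Expected survivors = N0 · l_4 = 2000 × 0.86 = 1720 → 1720

1720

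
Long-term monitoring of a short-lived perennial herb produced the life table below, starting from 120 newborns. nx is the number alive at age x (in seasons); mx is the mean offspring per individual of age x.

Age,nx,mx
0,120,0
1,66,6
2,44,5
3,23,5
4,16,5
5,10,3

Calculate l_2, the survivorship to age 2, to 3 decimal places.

0.367

l_2 = n_2/n_0 = 44/120 = 0.366667… → 0.367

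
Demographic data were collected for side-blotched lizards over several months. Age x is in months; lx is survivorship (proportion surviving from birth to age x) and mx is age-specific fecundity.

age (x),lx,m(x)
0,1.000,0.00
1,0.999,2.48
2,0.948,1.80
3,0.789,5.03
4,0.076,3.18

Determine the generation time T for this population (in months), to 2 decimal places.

lx·mx: 0, 2.47752, 1.7064, 3.96867, 0.24168 → R0 = 8.39427
x·lx·mx: 0, 2.47752, 3.4128, 11.90601, 0.96672 → Σ = 18.76305
T = 18.76305 / 8.39427 = 2.235221… → 2.24

2.24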